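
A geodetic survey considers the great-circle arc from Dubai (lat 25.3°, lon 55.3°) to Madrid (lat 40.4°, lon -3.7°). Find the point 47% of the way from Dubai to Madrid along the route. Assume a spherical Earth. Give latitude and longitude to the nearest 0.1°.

≈ lat 36.0°, lon 30.4°

Write both endpoints as unit vectors p₁, p₂ with components (cos φ cos λ, cos φ sin λ, sin φ).
The central angle between the endpoints is δ = arccos(p₁·p₂) ≈ 0.887 rad (50.8°).
Interpolate at f = 0.47 with slerp weights a = sin((1−f)δ)/sin δ ≈ 0.584, b = sin(fδ)/sin δ ≈ 0.522.
p = a·p₁ + b·p₂ ≈ (0.698, 0.409, 0.588); φ = arcsin(p_z) ≈ 36.04°, λ = atan2(p_y, p_x) ≈ 30.36°.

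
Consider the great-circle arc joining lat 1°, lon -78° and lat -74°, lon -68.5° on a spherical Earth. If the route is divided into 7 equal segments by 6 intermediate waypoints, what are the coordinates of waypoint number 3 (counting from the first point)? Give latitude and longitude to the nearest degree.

≈ lat -31°, lon -76°

The haversine formula gives a central angle δ ≈ 1.313 rad (75.2°) between the endpoints.
Interpolate at f = 3/7 with slerp weights a = sin((1−f)δ)/sin δ ≈ 0.705, b = sin(fδ)/sin δ ≈ 0.552.
p = a·p₁ + b·p₂ ≈ (0.202, -0.831, -0.518); φ = arcsin(p_z) ≈ -31.20°, λ = atan2(p_y, p_x) ≈ -76.32°.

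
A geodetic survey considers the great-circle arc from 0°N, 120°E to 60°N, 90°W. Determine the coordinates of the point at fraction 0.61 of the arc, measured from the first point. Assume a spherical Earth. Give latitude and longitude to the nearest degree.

≈ 65°N, 158°E

Convert each endpoint to a unit vector on the sphere (x = cos φ cos λ, y = cos φ sin λ, z = sin φ).
The central angle between the endpoints is δ = arccos(p₁·p₂) ≈ 2.019 rad (115.7°).
Interpolate at f = 0.61 with slerp weights a = sin((1−f)δ)/sin δ ≈ 0.786, b = sin(fδ)/sin δ ≈ 1.046.
p = a·p₁ + b·p₂ ≈ (-0.393, 0.158, 0.906); φ = arcsin(p_z) ≈ 64.95°, λ = atan2(p_y, p_x) ≈ 158.15°.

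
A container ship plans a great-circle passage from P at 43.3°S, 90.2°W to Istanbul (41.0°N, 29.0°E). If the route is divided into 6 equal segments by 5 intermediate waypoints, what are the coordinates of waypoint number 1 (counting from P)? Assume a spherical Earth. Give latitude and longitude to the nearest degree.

Write both endpoints as unit vectors p₁, p₂ with components (cos φ cos λ, cos φ sin λ, sin φ).
The central angle between the endpoints is δ = arccos(p₁·p₂) ≈ 2.372 rad (135.9°).
Interpolate at f = 1/6 with slerp weights a = sin((1−f)δ)/sin δ ≈ 1.320, b = sin(fδ)/sin δ ≈ 0.553.
p = a·p₁ + b·p₂ ≈ (0.362, -0.758, -0.542); φ = arcsin(p_z) ≈ -32.85°, λ = atan2(p_y, p_x) ≈ -64.50°.

≈ 33°S, 64°W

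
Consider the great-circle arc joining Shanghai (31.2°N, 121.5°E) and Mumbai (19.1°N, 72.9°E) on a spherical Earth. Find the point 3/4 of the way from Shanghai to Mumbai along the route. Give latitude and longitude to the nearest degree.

From cos δ = sin φ₁ sin φ₂ + cos φ₁ cos φ₂ cos Δλ, the central angle is δ ≈ 0.790 rad (45.2°).
Interpolate at f = 3/4 with slerp weights a = sin((1−f)δ)/sin δ ≈ 0.276, b = sin(fδ)/sin δ ≈ 0.786.
p = a·p₁ + b·p₂ ≈ (0.095, 0.911, 0.400); φ = arcsin(p_z) ≈ 23.60°, λ = atan2(p_y, p_x) ≈ 84.05°.

≈ 24°N, 84°E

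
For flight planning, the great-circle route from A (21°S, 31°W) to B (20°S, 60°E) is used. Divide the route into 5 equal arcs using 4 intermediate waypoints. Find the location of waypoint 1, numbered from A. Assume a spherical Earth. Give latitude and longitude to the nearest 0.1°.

≈ (25.5°S, 13.4°W)

Write both endpoints as unit vectors p₁, p₂ with components (cos φ cos λ, cos φ sin λ, sin φ).
The central angle between the endpoints is δ = arccos(p₁·p₂) ≈ 1.463 rad (83.8°).
Interpolate at f = 1/5 with slerp weights a = sin((1−f)δ)/sin δ ≈ 0.926, b = sin(fδ)/sin δ ≈ 0.290.
p = a·p₁ + b·p₂ ≈ (0.878, -0.209, -0.431); φ = arcsin(p_z) ≈ -25.55°, λ = atan2(p_y, p_x) ≈ -13.41°.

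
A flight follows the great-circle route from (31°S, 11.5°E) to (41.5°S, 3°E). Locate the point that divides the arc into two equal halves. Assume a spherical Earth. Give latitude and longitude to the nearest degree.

The haversine formula gives a central angle δ ≈ 0.219 rad (12.5°) between the endpoints.
Interpolate at f = 1/2 with slerp weights a = sin((1−f)δ)/sin δ ≈ 0.503, b = sin(fδ)/sin δ ≈ 0.503.
p = a·p₁ + b·p₂ ≈ (0.799, 0.106, -0.592); φ = arcsin(p_z) ≈ -36.32°, λ = atan2(p_y, p_x) ≈ 7.54°.

≈ (36°S, 8°E)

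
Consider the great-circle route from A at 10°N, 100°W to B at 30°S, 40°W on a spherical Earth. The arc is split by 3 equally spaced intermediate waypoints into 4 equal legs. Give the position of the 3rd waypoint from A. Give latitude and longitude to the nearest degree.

Convert each endpoint to a unit vector on the sphere (x = cos φ cos λ, y = cos φ sin λ, z = sin φ).
The central angle between the endpoints is δ = arccos(p₁·p₂) ≈ 1.224 rad (70.1°).
Interpolate at f = 3/4 with slerp weights a = sin((1−f)δ)/sin δ ≈ 0.320, b = sin(fδ)/sin δ ≈ 0.845.
p = a·p₁ + b·p₂ ≈ (0.506, -0.781, -0.367); φ = arcsin(p_z) ≈ -21.51°, λ = atan2(p_y, p_x) ≈ -57.08°.

≈ 22°S, 57°W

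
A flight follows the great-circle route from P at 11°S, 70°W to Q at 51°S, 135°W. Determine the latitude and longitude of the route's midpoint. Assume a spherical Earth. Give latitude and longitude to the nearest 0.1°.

Convert each endpoint to a unit vector on the sphere (x = cos φ cos λ, y = cos φ sin λ, z = sin φ).
The central angle between the endpoints is δ = arccos(p₁·p₂) ≈ 1.149 rad (65.8°).
Interpolate at f = 1/2 with slerp weights a = sin((1−f)δ)/sin δ ≈ 0.596, b = sin(fδ)/sin δ ≈ 0.596.
p = a·p₁ + b·p₂ ≈ (-0.065, -0.814, -0.577); φ = arcsin(p_z) ≈ -35.21°, λ = atan2(p_y, p_x) ≈ -94.57°.

≈ 35.2°S, 94.6°W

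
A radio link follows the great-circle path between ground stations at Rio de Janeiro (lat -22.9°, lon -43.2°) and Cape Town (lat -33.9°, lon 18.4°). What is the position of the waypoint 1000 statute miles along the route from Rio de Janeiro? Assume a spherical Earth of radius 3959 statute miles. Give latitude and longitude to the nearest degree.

≈ lat -29°, lon -28°

Convert each endpoint to a unit vector on the sphere (x = cos φ cos λ, y = cos φ sin λ, z = sin φ).
The central angle between the endpoints is δ = arccos(p₁·p₂) ≈ 0.951 rad (54.5°). The total great-circle distance is δ·R ≈ 0.951 × 3959 ≈ 3766 mi, so the target fraction is f = 1000/3766 ≈ 0.266.
Interpolate at f ≈ 0.266 with slerp weights a = sin((1−f)δ)/sin δ ≈ 0.790, b = sin(fδ)/sin δ ≈ 0.307.
p = a·p₁ + b·p₂ ≈ (0.772, -0.418, -0.479); φ = arcsin(p_z) ≈ -28.60°, λ = atan2(p_y, p_x) ≈ -28.41°.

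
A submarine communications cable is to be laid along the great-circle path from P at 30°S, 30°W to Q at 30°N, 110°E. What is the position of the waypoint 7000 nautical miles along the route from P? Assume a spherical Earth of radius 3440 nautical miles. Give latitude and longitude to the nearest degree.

≈ 21°N, 79°E

Write both endpoints as unit vectors p₁, p₂ with components (cos φ cos λ, cos φ sin λ, sin φ).
The central angle between the endpoints is δ = arccos(p₁·p₂) ≈ 2.540 rad (145.5°). The total great-circle distance is δ·R ≈ 2.540 × 3440 ≈ 8738 nmi, so the target fraction is f = 7000/8738 ≈ 0.801.
Interpolate at f ≈ 0.801 with slerp weights a = sin((1−f)δ)/sin δ ≈ 0.856, b = sin(fδ)/sin δ ≈ 1.580.
p = a·p₁ + b·p₂ ≈ (0.174, 0.916, 0.362); φ = arcsin(p_z) ≈ 21.25°, λ = atan2(p_y, p_x) ≈ 79.27°.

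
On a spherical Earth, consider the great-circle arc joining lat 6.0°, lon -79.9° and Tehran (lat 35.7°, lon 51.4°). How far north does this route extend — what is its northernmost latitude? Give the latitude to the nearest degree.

≈ 47°

The great circle lies in the plane with unit normal n̂ = (p₁ × p₂)/|p₁ × p₂|.
Here n̂_z ≈ +0.688; the vertex latitude is φ_max = arccos|n̂_z| ≈ 46.5°.
Check via Clairaut: cos φ_max = |cos φ₁| · sin C = cos(6.0°)·sin(43.8°) ≈ 0.688, again giving ≈ 46.5°.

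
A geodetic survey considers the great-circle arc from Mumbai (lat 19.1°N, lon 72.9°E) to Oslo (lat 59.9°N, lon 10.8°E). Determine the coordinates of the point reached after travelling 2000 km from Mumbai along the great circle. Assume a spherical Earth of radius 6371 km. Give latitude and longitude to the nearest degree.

≈ lat 34°N, lon 62°E

Write both endpoints as unit vectors p₁, p₂ with components (cos φ cos λ, cos φ sin λ, sin φ).
The central angle between the endpoints is δ = arccos(p₁·p₂) ≈ 1.042 rad (59.7°). The total great-circle distance is δ·R ≈ 1.042 × 6371 ≈ 6636 km, so the target fraction is f = 2000/6636 ≈ 0.301.
Interpolate at f ≈ 0.301 with slerp weights a = sin((1−f)δ)/sin δ ≈ 0.771, b = sin(fδ)/sin δ ≈ 0.358.
p = a·p₁ + b·p₂ ≈ (0.390, 0.730, 0.562); φ = arcsin(p_z) ≈ 34.17°, λ = atan2(p_y, p_x) ≈ 61.85°.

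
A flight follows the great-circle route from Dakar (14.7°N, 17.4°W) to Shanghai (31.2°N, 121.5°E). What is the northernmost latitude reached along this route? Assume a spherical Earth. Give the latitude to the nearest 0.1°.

≈ 51.3°N

The great circle lies in the plane with unit normal n̂ = (p₁ × p₂)/|p₁ × p₂|.
Here n̂_z ≈ +0.625; the vertex latitude is φ_max = arccos|n̂_z| ≈ 51.3°.
Check via Clairaut: cos φ_max = |cos φ₁| · sin C = cos(14.7°)·sin(40.2°) ≈ 0.625, again giving ≈ 51.3°.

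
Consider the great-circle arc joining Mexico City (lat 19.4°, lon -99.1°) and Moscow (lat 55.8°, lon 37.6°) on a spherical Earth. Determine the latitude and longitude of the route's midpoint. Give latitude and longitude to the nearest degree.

≈ lat 60°, lon -63°

Convert each endpoint to a unit vector on the sphere (x = cos φ cos λ, y = cos φ sin λ, z = sin φ).
The central angle between the endpoints is δ = arccos(p₁·p₂) ≈ 1.682 rad (96.4°).
Interpolate at f = 1/2 with slerp weights a = sin((1−f)δ)/sin δ ≈ 0.750, b = sin(fδ)/sin δ ≈ 0.750.
p = a·p₁ + b·p₂ ≈ (0.222, -0.441, 0.869); φ = arcsin(p_z) ≈ 60.39°, λ = atan2(p_y, p_x) ≈ -63.28°.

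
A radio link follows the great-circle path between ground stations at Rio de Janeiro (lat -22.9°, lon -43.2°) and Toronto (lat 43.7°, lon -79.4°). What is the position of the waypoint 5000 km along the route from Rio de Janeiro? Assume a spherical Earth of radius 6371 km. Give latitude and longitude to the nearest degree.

≈ lat 18°, lon -62°

From cos δ = sin φ₁ sin φ₂ + cos φ₁ cos φ₂ cos Δλ, the central angle is δ ≈ 1.299 rad (74.4°). The total great-circle distance is δ·R ≈ 1.299 × 6371 ≈ 8275 km, so the target fraction is f = 5000/8275 ≈ 0.604.
Interpolate at f ≈ 0.604 with slerp weights a = sin((1−f)δ)/sin δ ≈ 0.510, b = sin(fδ)/sin δ ≈ 0.734.
p = a·p₁ + b·p₂ ≈ (0.440, -0.843, 0.308); φ = arcsin(p_z) ≈ 17.95°, λ = atan2(p_y, p_x) ≈ -62.43°.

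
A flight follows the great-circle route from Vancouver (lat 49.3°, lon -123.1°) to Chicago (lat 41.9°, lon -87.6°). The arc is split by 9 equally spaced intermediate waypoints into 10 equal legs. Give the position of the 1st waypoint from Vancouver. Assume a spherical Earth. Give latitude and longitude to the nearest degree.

Write both endpoints as unit vectors p₁, p₂ with components (cos φ cos λ, cos φ sin λ, sin φ).
The central angle between the endpoints is δ = arccos(p₁·p₂) ≈ 0.448 rad (25.7°).
Interpolate at f = 1/10 with slerp weights a = sin((1−f)δ)/sin δ ≈ 0.906, b = sin(fδ)/sin δ ≈ 0.103.
p = a·p₁ + b·p₂ ≈ (-0.319, -0.572, 0.756); φ = arcsin(p_z) ≈ 49.09°, λ = atan2(p_y, p_x) ≈ -119.19°.

≈ lat 49°, lon -119°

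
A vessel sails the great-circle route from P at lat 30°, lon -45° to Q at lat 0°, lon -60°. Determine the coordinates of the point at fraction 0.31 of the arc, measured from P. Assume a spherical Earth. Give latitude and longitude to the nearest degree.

Convert each endpoint to a unit vector on the sphere (x = cos φ cos λ, y = cos φ sin λ, z = sin φ).
The central angle between the endpoints is δ = arccos(p₁·p₂) ≈ 0.580 rad (33.2°).
Interpolate at f = 0.31 with slerp weights a = sin((1−f)δ)/sin δ ≈ 0.711, b = sin(fδ)/sin δ ≈ 0.326.
p = a·p₁ + b·p₂ ≈ (0.599, -0.718, 0.355); φ = arcsin(p_z) ≈ 20.82°, λ = atan2(p_y, p_x) ≈ -50.18°.

≈ lat 21°, lon -50°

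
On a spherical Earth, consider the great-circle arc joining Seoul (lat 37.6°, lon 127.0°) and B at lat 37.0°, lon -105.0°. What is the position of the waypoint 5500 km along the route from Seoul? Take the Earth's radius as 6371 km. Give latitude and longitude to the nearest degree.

Convert each endpoint to a unit vector on the sphere (x = cos φ cos λ, y = cos φ sin λ, z = sin φ).
The central angle between the endpoints is δ = arccos(p₁·p₂) ≈ 1.593 rad (91.3°). The total great-circle distance is δ·R ≈ 1.593 × 6371 ≈ 10150 km, so the target fraction is f = 5500/10150 ≈ 0.542.
Interpolate at f ≈ 0.542 with slerp weights a = sin((1−f)δ)/sin δ ≈ 0.667, b = sin(fδ)/sin δ ≈ 0.760.
p = a·p₁ + b·p₂ ≈ (-0.475, -0.164, 0.864); φ = arcsin(p_z) ≈ 59.82°, λ = atan2(p_y, p_x) ≈ -160.91°.

≈ lat 60°, lon -161°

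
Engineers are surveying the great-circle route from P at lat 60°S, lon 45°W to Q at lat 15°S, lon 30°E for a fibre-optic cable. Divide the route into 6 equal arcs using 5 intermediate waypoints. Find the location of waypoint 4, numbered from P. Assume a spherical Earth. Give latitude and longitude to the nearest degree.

Convert each endpoint to a unit vector on the sphere (x = cos φ cos λ, y = cos φ sin λ, z = sin φ).
The central angle between the endpoints is δ = arccos(p₁·p₂) ≈ 1.214 rad (69.6°).
Interpolate at f = 4/6 with slerp weights a = sin((1−f)δ)/sin δ ≈ 0.420, b = sin(fδ)/sin δ ≈ 0.773.
p = a·p₁ + b·p₂ ≈ (0.795, 0.225, -0.564); φ = arcsin(p_z) ≈ -34.32°, λ = atan2(p_y, p_x) ≈ 15.78°.

≈ lat 34°S, lon 16°E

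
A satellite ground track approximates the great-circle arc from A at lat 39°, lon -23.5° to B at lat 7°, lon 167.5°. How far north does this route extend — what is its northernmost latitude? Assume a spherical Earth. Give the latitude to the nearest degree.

The great circle lies in the plane with unit normal n̂ = (p₁ × p₂)/|p₁ × p₂|.
Here n̂_z ≈ -0.201; the vertex latitude is φ_max = arccos|n̂_z| ≈ 78.4°.

≈ 78°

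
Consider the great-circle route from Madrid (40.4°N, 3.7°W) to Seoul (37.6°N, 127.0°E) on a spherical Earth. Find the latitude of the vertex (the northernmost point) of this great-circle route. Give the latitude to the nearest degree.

≈ 63°N

The great circle lies in the plane with unit normal n̂ = (p₁ × p₂)/|p₁ × p₂|.
Here n̂_z ≈ +0.457; the vertex latitude is φ_max = arccos|n̂_z| ≈ 62.8°.
Check via Clairaut: cos φ_max = |cos φ₁| · sin C = cos(40.4°)·sin(36.9°) ≈ 0.457, again giving ≈ 62.8°.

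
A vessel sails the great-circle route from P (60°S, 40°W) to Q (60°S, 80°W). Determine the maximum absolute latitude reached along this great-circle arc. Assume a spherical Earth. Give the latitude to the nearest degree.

≈ 62°S

The great circle lies in the plane with unit normal n̂ = (p₁ × p₂)/|p₁ × p₂|.
Here n̂_z ≈ -0.477; the vertex latitude is φ_max = arccos|n̂_z| ≈ 61.5°.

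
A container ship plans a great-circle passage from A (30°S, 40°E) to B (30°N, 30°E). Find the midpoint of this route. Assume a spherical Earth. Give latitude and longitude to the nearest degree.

Write both endpoints as unit vectors p₁, p₂ with components (cos φ cos λ, cos φ sin λ, sin φ).
The central angle between the endpoints is δ = arccos(p₁·p₂) ≈ 1.060 rad (60.8°).
Interpolate at f = 1/2 with slerp weights a = sin((1−f)δ)/sin δ ≈ 0.580, b = sin(fδ)/sin δ ≈ 0.580.
p = a·p₁ + b·p₂ ≈ (0.819, 0.574, 0.000); φ = arcsin(p_z) ≈ 0.00°, λ = atan2(p_y, p_x) ≈ 35.00°.

≈ (0°N, 35°E)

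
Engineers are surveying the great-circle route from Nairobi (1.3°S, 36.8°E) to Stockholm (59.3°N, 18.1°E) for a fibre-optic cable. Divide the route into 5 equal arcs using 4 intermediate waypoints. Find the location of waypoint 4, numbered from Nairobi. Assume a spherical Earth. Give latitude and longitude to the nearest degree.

Write both endpoints as unit vectors p₁, p₂ with components (cos φ cos λ, cos φ sin λ, sin φ).
The central angle between the endpoints is δ = arccos(p₁·p₂) ≈ 1.088 rad (62.4°).
Interpolate at f = 4/5 with slerp weights a = sin((1−f)δ)/sin δ ≈ 0.244, b = sin(fδ)/sin δ ≈ 0.863.
p = a·p₁ + b·p₂ ≈ (0.614, 0.283, 0.737); φ = arcsin(p_z) ≈ 47.46°, λ = atan2(p_y, p_x) ≈ 24.74°.

≈ (47°N, 25°E)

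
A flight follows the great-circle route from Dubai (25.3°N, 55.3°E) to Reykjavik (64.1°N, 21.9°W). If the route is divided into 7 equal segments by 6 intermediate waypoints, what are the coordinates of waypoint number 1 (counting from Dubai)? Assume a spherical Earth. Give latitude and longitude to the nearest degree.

Convert each endpoint to a unit vector on the sphere (x = cos φ cos λ, y = cos φ sin λ, z = sin φ).
The central angle between the endpoints is δ = arccos(p₁·p₂) ≈ 1.079 rad (61.8°).
Interpolate at f = 1/7 with slerp weights a = sin((1−f)δ)/sin δ ≈ 0.906, b = sin(fδ)/sin δ ≈ 0.174.
p = a·p₁ + b·p₂ ≈ (0.537, 0.645, 0.544); φ = arcsin(p_z) ≈ 32.95°, λ = atan2(p_y, p_x) ≈ 50.23°.

≈ (33°N, 50°E)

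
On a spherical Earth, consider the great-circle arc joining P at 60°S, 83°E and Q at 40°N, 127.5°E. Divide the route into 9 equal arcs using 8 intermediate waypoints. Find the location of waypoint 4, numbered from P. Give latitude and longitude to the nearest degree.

≈ 16°S, 108°E

Convert each endpoint to a unit vector on the sphere (x = cos φ cos λ, y = cos φ sin λ, z = sin φ).
The central angle between the endpoints is δ = arccos(p₁·p₂) ≈ 1.858 rad (106.5°).
Interpolate at f = 4/9 with slerp weights a = sin((1−f)δ)/sin δ ≈ 0.895, b = sin(fδ)/sin δ ≈ 0.767.
p = a·p₁ + b·p₂ ≈ (-0.303, 0.910, -0.283); φ = arcsin(p_z) ≈ -16.41°, λ = atan2(p_y, p_x) ≈ 108.41°.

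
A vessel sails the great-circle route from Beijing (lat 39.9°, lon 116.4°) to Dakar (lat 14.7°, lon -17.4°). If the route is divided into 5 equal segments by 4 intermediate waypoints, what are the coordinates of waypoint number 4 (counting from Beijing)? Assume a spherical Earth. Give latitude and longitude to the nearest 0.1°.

≈ lat 31.9°, lon -2.2°

The haversine formula gives a central angle δ ≈ 1.929 rad (110.5°) between the endpoints.
Interpolate at f = 4/5 with slerp weights a = sin((1−f)δ)/sin δ ≈ 0.402, b = sin(fδ)/sin δ ≈ 1.067.
p = a·p₁ + b·p₂ ≈ (0.848, -0.033, 0.529); φ = arcsin(p_z) ≈ 31.92°, λ = atan2(p_y, p_x) ≈ -2.20°.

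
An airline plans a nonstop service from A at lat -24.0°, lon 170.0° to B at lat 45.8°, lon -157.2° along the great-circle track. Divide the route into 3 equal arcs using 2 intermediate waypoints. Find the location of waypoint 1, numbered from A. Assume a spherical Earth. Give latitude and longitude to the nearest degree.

≈ lat 0°, lon 180°

From cos δ = sin φ₁ sin φ₂ + cos φ₁ cos φ₂ cos Δλ, the central angle is δ ≈ 1.325 rad (75.9°).
Interpolate at f = 1/3 with slerp weights a = sin((1−f)δ)/sin δ ≈ 0.797, b = sin(fδ)/sin δ ≈ 0.441.
p = a·p₁ + b·p₂ ≈ (-1.000, 0.007, -0.008); φ = arcsin(p_z) ≈ -0.47°, λ = atan2(p_y, p_x) ≈ 179.58°.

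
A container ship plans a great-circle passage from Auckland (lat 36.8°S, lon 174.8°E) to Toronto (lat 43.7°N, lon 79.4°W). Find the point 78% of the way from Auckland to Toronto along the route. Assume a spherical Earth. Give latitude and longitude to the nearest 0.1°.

≈ lat 29.9°N, lon 109.4°W

Write both endpoints as unit vectors p₁, p₂ with components (cos φ cos λ, cos φ sin λ, sin φ).
The central angle between the endpoints is δ = arccos(p₁·p₂) ≈ 2.179 rad (124.9°).
Interpolate at f = 0.78 with slerp weights a = sin((1−f)δ)/sin δ ≈ 0.562, b = sin(fδ)/sin δ ≈ 1.208.
p = a·p₁ + b·p₂ ≈ (-0.288, -0.818, 0.498); φ = arcsin(p_z) ≈ 29.88°, λ = atan2(p_y, p_x) ≈ -109.37°.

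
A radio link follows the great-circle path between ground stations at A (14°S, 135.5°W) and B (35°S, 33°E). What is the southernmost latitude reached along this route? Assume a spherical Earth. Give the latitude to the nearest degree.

The great circle lies in the plane with unit normal n̂ = (p₁ × p₂)/|p₁ × p₂|.
Here n̂_z ≈ +0.206; the vertex latitude is φ_max = arccos|n̂_z| ≈ 78.1°.

≈ 78°S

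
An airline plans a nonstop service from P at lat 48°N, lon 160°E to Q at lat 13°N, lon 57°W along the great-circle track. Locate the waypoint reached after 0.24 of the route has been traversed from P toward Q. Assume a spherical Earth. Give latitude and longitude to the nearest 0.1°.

Convert each endpoint to a unit vector on the sphere (x = cos φ cos λ, y = cos φ sin λ, z = sin φ).
The central angle between the endpoints is δ = arccos(p₁·p₂) ≈ 1.932 rad (110.7°).
Interpolate at f = 0.24 with slerp weights a = sin((1−f)δ)/sin δ ≈ 1.063, b = sin(fδ)/sin δ ≈ 0.478.
p = a·p₁ + b·p₂ ≈ (-0.415, -0.147, 0.898); φ = arcsin(p_z) ≈ 63.88°, λ = atan2(p_y, p_x) ≈ -160.45°.

≈ lat 63.9°N, lon 160.4°W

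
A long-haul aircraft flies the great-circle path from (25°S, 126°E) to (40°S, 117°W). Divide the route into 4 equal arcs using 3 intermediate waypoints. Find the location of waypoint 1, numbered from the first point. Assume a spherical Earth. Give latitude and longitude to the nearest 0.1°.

Write both endpoints as unit vectors p₁, p₂ with components (cos φ cos λ, cos φ sin λ, sin φ).
The central angle between the endpoints is δ = arccos(p₁·p₂) ≈ 1.614 rad (92.5°).
Interpolate at f = 1/4 with slerp weights a = sin((1−f)δ)/sin δ ≈ 0.937, b = sin(fδ)/sin δ ≈ 0.393.
p = a·p₁ + b·p₂ ≈ (-0.636, 0.419, -0.649); φ = arcsin(p_z) ≈ -40.43°, λ = atan2(p_y, p_x) ≈ 146.64°.

≈ (40.4°S, 146.6°E)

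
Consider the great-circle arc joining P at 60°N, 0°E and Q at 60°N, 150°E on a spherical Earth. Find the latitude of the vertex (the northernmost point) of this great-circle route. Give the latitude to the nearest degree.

The great circle lies in the plane with unit normal n̂ = (p₁ × p₂)/|p₁ × p₂|.
Here n̂_z ≈ +0.148; the vertex latitude is φ_max = arccos|n̂_z| ≈ 81.5°.
Check via Clairaut: cos φ_max = |cos φ₁| · sin C = cos(60.0°)·sin(17.2°) ≈ 0.148, again giving ≈ 81.5°.

≈ 82°N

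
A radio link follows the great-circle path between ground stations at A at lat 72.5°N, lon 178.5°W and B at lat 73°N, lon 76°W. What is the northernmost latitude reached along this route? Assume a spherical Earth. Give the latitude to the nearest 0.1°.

≈ 79.0°N

The great circle lies in the plane with unit normal n̂ = (p₁ × p₂)/|p₁ × p₂|.
Here n̂_z ≈ +0.191; the vertex latitude is φ_max = arccos|n̂_z| ≈ 79.0°.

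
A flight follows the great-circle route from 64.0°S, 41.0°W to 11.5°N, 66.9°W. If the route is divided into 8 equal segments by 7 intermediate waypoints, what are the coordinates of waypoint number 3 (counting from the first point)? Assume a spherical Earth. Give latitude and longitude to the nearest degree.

From cos δ = sin φ₁ sin φ₂ + cos φ₁ cos φ₂ cos Δλ, the central angle is δ ≈ 1.362 rad (78.0°).
Interpolate at f = 3/8 with slerp weights a = sin((1−f)δ)/sin δ ≈ 0.769, b = sin(fδ)/sin δ ≈ 0.500.
p = a·p₁ + b·p₂ ≈ (0.446, -0.672, -0.591); φ = arcsin(p_z) ≈ -36.26°, λ = atan2(p_y, p_x) ≈ -56.38°.

≈ 36°S, 56°W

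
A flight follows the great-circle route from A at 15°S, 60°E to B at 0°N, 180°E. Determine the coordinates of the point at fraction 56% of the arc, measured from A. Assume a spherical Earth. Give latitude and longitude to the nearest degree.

≈ 14°S, 129°E

Convert each endpoint to a unit vector on the sphere (x = cos φ cos λ, y = cos φ sin λ, z = sin φ).
The central angle between the endpoints is δ = arccos(p₁·p₂) ≈ 2.075 rad (118.9°).
Interpolate at f = 0.56 with slerp weights a = sin((1−f)δ)/sin δ ≈ 0.904, b = sin(fδ)/sin δ ≈ 1.048.
p = a·p₁ + b·p₂ ≈ (-0.611, 0.756, -0.234); φ = arcsin(p_z) ≈ -13.53°, λ = atan2(p_y, p_x) ≈ 128.97°.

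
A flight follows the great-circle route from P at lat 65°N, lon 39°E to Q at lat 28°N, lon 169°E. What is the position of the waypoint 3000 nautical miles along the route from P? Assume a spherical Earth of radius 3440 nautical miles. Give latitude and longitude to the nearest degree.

≈ lat 55°N, lon 153°E

From cos δ = sin φ₁ sin φ₂ + cos φ₁ cos φ₂ cos Δλ, the central angle is δ ≈ 1.384 rad (79.3°). The total great-circle distance is δ·R ≈ 1.384 × 3440 ≈ 4761 nmi, so the target fraction is f = 3000/4761 ≈ 0.630.
Interpolate at f ≈ 0.630 with slerp weights a = sin((1−f)δ)/sin δ ≈ 0.499, b = sin(fδ)/sin δ ≈ 0.779.
p = a·p₁ + b·p₂ ≈ (-0.512, 0.264, 0.818); φ = arcsin(p_z) ≈ 54.85°, λ = atan2(p_y, p_x) ≈ 152.72°.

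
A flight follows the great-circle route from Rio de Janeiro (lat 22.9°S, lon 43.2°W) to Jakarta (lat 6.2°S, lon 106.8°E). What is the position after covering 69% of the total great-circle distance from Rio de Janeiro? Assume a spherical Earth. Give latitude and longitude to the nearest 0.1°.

The haversine formula gives a central angle δ ≈ 2.420 rad (138.7°) between the endpoints.
Interpolate at f = 0.69 with slerp weights a = sin((1−f)δ)/sin δ ≈ 1.033, b = sin(fδ)/sin δ ≈ 1.507.
p = a·p₁ + b·p₂ ≈ (0.260, 0.783, -0.565); φ = arcsin(p_z) ≈ -34.38°, λ = atan2(p_y, p_x) ≈ 71.60°.

≈ lat 34.4°S, lon 71.6°E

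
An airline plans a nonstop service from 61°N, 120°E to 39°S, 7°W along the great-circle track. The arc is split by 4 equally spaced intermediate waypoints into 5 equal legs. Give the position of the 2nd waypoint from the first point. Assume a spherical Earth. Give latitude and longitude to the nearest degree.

≈ 33°N, 40°E

From cos δ = sin φ₁ sin φ₂ + cos φ₁ cos φ₂ cos Δλ, the central angle is δ ≈ 2.461 rad (141.0°).
Interpolate at f = 2/5 with slerp weights a = sin((1−f)δ)/sin δ ≈ 1.582, b = sin(fδ)/sin δ ≈ 1.324.
p = a·p₁ + b·p₂ ≈ (0.637, 0.539, 0.551); φ = arcsin(p_z) ≈ 33.42°, λ = atan2(p_y, p_x) ≈ 40.21°.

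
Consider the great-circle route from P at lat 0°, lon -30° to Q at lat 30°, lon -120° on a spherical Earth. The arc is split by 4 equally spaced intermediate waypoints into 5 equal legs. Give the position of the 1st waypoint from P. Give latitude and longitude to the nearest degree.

≈ lat 9°, lon -46°

Write both endpoints as unit vectors p₁, p₂ with components (cos φ cos λ, cos φ sin λ, sin φ).
The central angle between the endpoints is δ = arccos(p₁·p₂) ≈ 1.571 rad (90.0°).
Interpolate at f = 1/5 with slerp weights a = sin((1−f)δ)/sin δ ≈ 0.951, b = sin(fδ)/sin δ ≈ 0.309.
p = a·p₁ + b·p₂ ≈ (0.690, -0.707, 0.155); φ = arcsin(p_z) ≈ 8.89°, λ = atan2(p_y, p_x) ≈ -45.72°.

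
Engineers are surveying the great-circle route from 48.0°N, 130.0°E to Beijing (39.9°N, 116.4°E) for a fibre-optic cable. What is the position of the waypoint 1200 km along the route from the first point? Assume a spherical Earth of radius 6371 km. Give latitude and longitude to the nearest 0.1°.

The haversine formula gives a central angle δ ≈ 0.221 rad (12.7°) between the endpoints. The total great-circle distance is δ·R ≈ 0.221 × 6371 ≈ 1409 km, so the target fraction is f = 1200/1409 ≈ 0.851.
Interpolate at f ≈ 0.851 with slerp weights a = sin((1−f)δ)/sin δ ≈ 0.150, b = sin(fδ)/sin δ ≈ 0.853.
p = a·p₁ + b·p₂ ≈ (-0.355, 0.663, 0.659); φ = arcsin(p_z) ≈ 41.20°, λ = atan2(p_y, p_x) ≈ 118.19°.

≈ 41.2°N, 118.2°E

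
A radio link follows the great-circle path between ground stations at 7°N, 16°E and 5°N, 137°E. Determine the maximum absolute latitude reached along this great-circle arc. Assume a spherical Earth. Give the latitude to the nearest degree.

≈ 12°N

The great circle lies in the plane with unit normal n̂ = (p₁ × p₂)/|p₁ × p₂|.
Here n̂_z ≈ +0.978; the vertex latitude is φ_max = arccos|n̂_z| ≈ 12.1°.
Check via Clairaut: cos φ_max = |cos φ₁| · sin C = cos(7.0°)·sin(80.1°) ≈ 0.978, again giving ≈ 12.1°.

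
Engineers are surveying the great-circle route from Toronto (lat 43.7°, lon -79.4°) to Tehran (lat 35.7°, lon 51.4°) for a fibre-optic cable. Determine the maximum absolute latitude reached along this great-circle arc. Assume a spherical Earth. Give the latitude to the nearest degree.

≈ 64°

The great circle lies in the plane with unit normal n̂ = (p₁ × p₂)/|p₁ × p₂|.
Here n̂_z ≈ +0.445; the vertex latitude is φ_max = arccos|n̂_z| ≈ 63.6°.
Check via Clairaut: cos φ_max = |cos φ₁| · sin C = cos(43.7°)·sin(37.9°) ≈ 0.445, again giving ≈ 63.6°.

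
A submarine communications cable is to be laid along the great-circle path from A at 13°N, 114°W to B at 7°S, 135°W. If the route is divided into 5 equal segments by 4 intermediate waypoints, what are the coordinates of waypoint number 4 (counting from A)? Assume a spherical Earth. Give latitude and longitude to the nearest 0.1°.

≈ 3.0°S, 130.8°W

Convert each endpoint to a unit vector on the sphere (x = cos φ cos λ, y = cos φ sin λ, z = sin φ).
The central angle between the endpoints is δ = arccos(p₁·p₂) ≈ 0.504 rad (28.9°).
Interpolate at f = 4/5 with slerp weights a = sin((1−f)δ)/sin δ ≈ 0.208, b = sin(fδ)/sin δ ≈ 0.812.
p = a·p₁ + b·p₂ ≈ (-0.653, -0.756, -0.052); φ = arcsin(p_z) ≈ -2.99°, λ = atan2(p_y, p_x) ≈ -130.82°.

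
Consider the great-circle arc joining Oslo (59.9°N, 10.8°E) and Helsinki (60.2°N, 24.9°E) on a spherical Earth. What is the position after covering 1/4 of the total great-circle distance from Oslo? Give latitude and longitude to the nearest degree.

Convert each endpoint to a unit vector on the sphere (x = cos φ cos λ, y = cos φ sin λ, z = sin φ).
The central angle between the endpoints is δ = arccos(p₁·p₂) ≈ 0.123 rad (7.0°).
Interpolate at f = 1/4 with slerp weights a = sin((1−f)δ)/sin δ ≈ 0.751, b = sin(fδ)/sin δ ≈ 0.251.
p = a·p₁ + b·p₂ ≈ (0.483, 0.123, 0.867); φ = arcsin(p_z) ≈ 60.12°, λ = atan2(p_y, p_x) ≈ 14.29°.

≈ 60°N, 14°E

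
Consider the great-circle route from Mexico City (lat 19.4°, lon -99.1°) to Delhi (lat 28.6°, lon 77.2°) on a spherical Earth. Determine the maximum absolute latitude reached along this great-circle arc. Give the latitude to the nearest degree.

The great circle lies in the plane with unit normal n̂ = (p₁ × p₂)/|p₁ × p₂|.
Here n̂_z ≈ +0.072; the vertex latitude is φ_max = arccos|n̂_z| ≈ 85.9°.

≈ 86°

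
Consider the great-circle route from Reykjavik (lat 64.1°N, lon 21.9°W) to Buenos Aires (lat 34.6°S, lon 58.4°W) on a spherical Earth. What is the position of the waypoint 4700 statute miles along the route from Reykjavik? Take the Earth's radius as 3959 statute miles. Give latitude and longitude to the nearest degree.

≈ lat 1°S, lon 50°W

Write both endpoints as unit vectors p₁, p₂ with components (cos φ cos λ, cos φ sin λ, sin φ).
The central angle between the endpoints is δ = arccos(p₁·p₂) ≈ 1.794 rad (102.8°). The total great-circle distance is δ·R ≈ 1.794 × 3959 ≈ 7104 mi, so the target fraction is f = 4700/7104 ≈ 0.662.
Interpolate at f ≈ 0.662 with slerp weights a = sin((1−f)δ)/sin δ ≈ 0.585, b = sin(fδ)/sin δ ≈ 0.951.
p = a·p₁ + b·p₂ ≈ (0.647, -0.762, -0.014); φ = arcsin(p_z) ≈ -0.78°, λ = atan2(p_y, p_x) ≈ -49.65°.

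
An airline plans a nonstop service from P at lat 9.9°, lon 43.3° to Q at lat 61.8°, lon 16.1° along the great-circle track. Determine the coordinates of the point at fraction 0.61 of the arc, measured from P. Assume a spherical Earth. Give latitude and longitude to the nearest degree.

The haversine formula gives a central angle δ ≈ 0.970 rad (55.6°) between the endpoints.
Interpolate at f = 0.61 with slerp weights a = sin((1−f)δ)/sin δ ≈ 0.448, b = sin(fδ)/sin δ ≈ 0.676.
p = a·p₁ + b·p₂ ≈ (0.628, 0.391, 0.673); φ = arcsin(p_z) ≈ 42.29°, λ = atan2(p_y, p_x) ≈ 31.91°.

≈ lat 42°, lon 32°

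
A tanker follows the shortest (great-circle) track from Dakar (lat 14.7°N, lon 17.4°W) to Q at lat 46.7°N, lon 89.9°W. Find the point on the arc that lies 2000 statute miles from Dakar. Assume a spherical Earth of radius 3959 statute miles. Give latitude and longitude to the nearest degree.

The haversine formula gives a central angle δ ≈ 1.177 rad (67.4°) between the endpoints. The total great-circle distance is δ·R ≈ 1.177 × 3959 ≈ 4658 mi, so the target fraction is f = 2000/4658 ≈ 0.429.
Interpolate at f ≈ 0.429 with slerp weights a = sin((1−f)δ)/sin δ ≈ 0.674, b = sin(fδ)/sin δ ≈ 0.524.
p = a·p₁ + b·p₂ ≈ (0.622, -0.554, 0.552); φ = arcsin(p_z) ≈ 33.54°, λ = atan2(p_y, p_x) ≈ -41.69°.

≈ lat 34°N, lon 42°W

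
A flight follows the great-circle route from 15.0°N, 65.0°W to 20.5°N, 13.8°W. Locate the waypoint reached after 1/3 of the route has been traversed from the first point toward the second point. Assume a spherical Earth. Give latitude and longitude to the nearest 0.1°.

Write both endpoints as unit vectors p₁, p₂ with components (cos φ cos λ, cos φ sin λ, sin φ).
The central angle between the endpoints is δ = arccos(p₁·p₂) ≈ 0.853 rad (48.9°).
Interpolate at f = 1/3 with slerp weights a = sin((1−f)δ)/sin δ ≈ 0.715, b = sin(fδ)/sin δ ≈ 0.372.
p = a·p₁ + b·p₂ ≈ (0.631, -0.709, 0.315); φ = arcsin(p_z) ≈ 18.39°, λ = atan2(p_y, p_x) ≈ -48.35°.

≈ 18.4°N, 48.4°W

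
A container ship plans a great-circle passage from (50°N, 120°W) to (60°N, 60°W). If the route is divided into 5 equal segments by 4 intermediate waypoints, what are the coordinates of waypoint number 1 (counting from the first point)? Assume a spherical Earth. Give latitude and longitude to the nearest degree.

≈ (54°N, 111°W)

Write both endpoints as unit vectors p₁, p₂ with components (cos φ cos λ, cos φ sin λ, sin φ).
The central angle between the endpoints is δ = arccos(p₁·p₂) ≈ 0.602 rad (34.5°).
Interpolate at f = 1/5 with slerp weights a = sin((1−f)δ)/sin δ ≈ 0.818, b = sin(fδ)/sin δ ≈ 0.212.
p = a·p₁ + b·p₂ ≈ (-0.210, -0.547, 0.810); φ = arcsin(p_z) ≈ 54.12°, λ = atan2(p_y, p_x) ≈ -110.98°.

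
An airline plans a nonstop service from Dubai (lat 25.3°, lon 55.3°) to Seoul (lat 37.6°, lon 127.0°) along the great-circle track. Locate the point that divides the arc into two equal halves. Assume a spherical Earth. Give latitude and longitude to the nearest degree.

Convert each endpoint to a unit vector on the sphere (x = cos φ cos λ, y = cos φ sin λ, z = sin φ).
The central angle between the endpoints is δ = arccos(p₁·p₂) ≈ 1.064 rad (60.9°).
Interpolate at f = 1/2 with slerp weights a = sin((1−f)δ)/sin δ ≈ 0.580, b = sin(fδ)/sin δ ≈ 0.580.
p = a·p₁ + b·p₂ ≈ (0.022, 0.798, 0.602); φ = arcsin(p_z) ≈ 37.01°, λ = atan2(p_y, p_x) ≈ 88.42°.

≈ lat 37°, lon 88°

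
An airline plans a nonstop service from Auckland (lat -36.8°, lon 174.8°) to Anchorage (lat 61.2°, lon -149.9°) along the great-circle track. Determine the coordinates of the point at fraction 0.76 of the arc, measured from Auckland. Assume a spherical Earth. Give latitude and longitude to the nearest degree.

Convert each endpoint to a unit vector on the sphere (x = cos φ cos λ, y = cos φ sin λ, z = sin φ).
The central angle between the endpoints is δ = arccos(p₁·p₂) ≈ 1.782 rad (102.1°).
Interpolate at f = 0.76 with slerp weights a = sin((1−f)δ)/sin δ ≈ 0.424, b = sin(fδ)/sin δ ≈ 0.999.
p = a·p₁ + b·p₂ ≈ (-0.755, -0.211, 0.621); φ = arcsin(p_z) ≈ 38.41°, λ = atan2(p_y, p_x) ≈ -164.41°.

≈ lat 38°, lon -164°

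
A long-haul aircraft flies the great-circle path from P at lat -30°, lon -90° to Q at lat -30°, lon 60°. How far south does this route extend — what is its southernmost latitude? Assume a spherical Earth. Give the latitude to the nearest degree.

The great circle lies in the plane with unit normal n̂ = (p₁ × p₂)/|p₁ × p₂|.
Here n̂_z ≈ +0.409; the vertex latitude is φ_max = arccos|n̂_z| ≈ 65.9°.
Check via Clairaut: cos φ_max = |cos φ₁| · sin C = cos(30.0°)·sin(151.8°) ≈ 0.409, again giving ≈ 65.9°.

≈ -66°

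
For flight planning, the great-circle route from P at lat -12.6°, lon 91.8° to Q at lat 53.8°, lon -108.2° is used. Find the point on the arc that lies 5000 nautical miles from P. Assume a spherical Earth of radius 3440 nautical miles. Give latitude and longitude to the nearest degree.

≈ lat 64°, lon 134°

From cos δ = sin φ₁ sin φ₂ + cos φ₁ cos φ₂ cos Δλ, the central angle is δ ≈ 2.371 rad (135.9°). The total great-circle distance is δ·R ≈ 2.371 × 3440 ≈ 8157 nmi, so the target fraction is f = 5000/8157 ≈ 0.613.
Interpolate at f ≈ 0.613 with slerp weights a = sin((1−f)δ)/sin δ ≈ 1.140, b = sin(fδ)/sin δ ≈ 1.426.
p = a·p₁ + b·p₂ ≈ (-0.298, 0.312, 0.902); φ = arcsin(p_z) ≈ 64.42°, λ = atan2(p_y, p_x) ≈ 133.66°.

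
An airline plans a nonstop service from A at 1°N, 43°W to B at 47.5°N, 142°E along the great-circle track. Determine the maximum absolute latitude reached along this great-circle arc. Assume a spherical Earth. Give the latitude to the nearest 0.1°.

The great circle lies in the plane with unit normal n̂ = (p₁ × p₂)/|p₁ × p₂|.
Here n̂_z ≈ -0.078; the vertex latitude is φ_max = arccos|n̂_z| ≈ 85.5°.
Check via Clairaut: cos φ_max = |cos φ₁| · sin C = cos(1.0°)·sin(4.5°) ≈ 0.078, again giving ≈ 85.5°.

≈ 85.5°N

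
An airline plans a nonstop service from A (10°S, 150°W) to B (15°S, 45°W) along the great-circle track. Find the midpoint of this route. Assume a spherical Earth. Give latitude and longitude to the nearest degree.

The haversine formula gives a central angle δ ≈ 1.773 rad (101.6°) between the endpoints.
Interpolate at f = 1/2 with slerp weights a = sin((1−f)δ)/sin δ ≈ 0.791, b = sin(fδ)/sin δ ≈ 0.791.
p = a·p₁ + b·p₂ ≈ (-0.134, -0.930, -0.342); φ = arcsin(p_z) ≈ -20.01°, λ = atan2(p_y, p_x) ≈ -98.22°.

≈ (20°S, 98°W)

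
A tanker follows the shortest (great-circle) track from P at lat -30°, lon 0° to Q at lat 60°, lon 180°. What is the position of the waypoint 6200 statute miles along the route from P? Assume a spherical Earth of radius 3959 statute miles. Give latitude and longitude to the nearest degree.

The haversine formula gives a central angle δ ≈ 2.618 rad (150.0°) between the endpoints. The total great-circle distance is δ·R ≈ 2.618 × 3959 ≈ 10365 mi, so the target fraction is f = 6200/10365 ≈ 0.598.
Interpolate at f ≈ 0.598 with slerp weights a = sin((1−f)δ)/sin δ ≈ 1.737, b = sin(fδ)/sin δ ≈ 2.000.
p = a·p₁ + b·p₂ ≈ (0.504, 0.000, 0.864); φ = arcsin(p_z) ≈ 59.73°, λ = atan2(p_y, p_x) ≈ 0.00°.

≈ lat 60°, lon 0°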